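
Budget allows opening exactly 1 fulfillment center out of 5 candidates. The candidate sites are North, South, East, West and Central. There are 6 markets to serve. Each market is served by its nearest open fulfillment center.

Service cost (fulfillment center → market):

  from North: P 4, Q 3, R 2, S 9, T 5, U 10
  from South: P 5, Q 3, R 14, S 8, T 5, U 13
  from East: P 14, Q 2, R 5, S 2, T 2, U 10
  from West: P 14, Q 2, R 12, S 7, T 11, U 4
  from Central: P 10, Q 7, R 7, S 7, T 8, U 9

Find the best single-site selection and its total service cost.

Choose North only; total service cost 33.

With exactly 1 open, each market uses its cheapest among the chosen.
{North}: P→North 4, Q→North 3, R→North 2, S→North 9, T→North 5, U→North 10. Service cost 33.
{East}: service cost 35
{South}: service cost 48
Among all 5 size-1 choices, {North} is lowest.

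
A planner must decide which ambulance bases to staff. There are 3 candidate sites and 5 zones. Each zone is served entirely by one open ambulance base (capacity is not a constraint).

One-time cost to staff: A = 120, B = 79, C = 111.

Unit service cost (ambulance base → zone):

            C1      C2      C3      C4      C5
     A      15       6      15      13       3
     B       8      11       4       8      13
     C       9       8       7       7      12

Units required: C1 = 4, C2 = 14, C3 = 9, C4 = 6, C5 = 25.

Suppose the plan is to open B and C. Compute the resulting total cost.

Each zone is assigned to its cheapest site among the open ones.
{B, C}: C1→B 8·4=32, C2→C 8·14=112, C3→B 4·9=36, C4→C 7·6=42, C5→C 12·25=300. Service 522; fixed 190; total 712.

Total cost: 712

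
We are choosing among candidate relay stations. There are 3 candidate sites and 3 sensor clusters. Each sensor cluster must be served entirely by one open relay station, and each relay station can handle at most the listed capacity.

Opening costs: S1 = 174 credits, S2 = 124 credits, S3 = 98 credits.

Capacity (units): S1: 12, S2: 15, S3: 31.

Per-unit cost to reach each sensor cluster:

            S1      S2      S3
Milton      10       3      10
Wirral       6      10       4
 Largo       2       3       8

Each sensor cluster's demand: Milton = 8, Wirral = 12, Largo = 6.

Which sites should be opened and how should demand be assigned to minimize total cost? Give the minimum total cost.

Open {S3}: Milton→S3 10·8=80, Wirral→S3 4·12=48, Largo→S3 8·6=48.
Loads: S3 carries 26/31. Service 176; fixed 98; total 274.
Next best feasible plan costs 312.

Minimum total cost: 274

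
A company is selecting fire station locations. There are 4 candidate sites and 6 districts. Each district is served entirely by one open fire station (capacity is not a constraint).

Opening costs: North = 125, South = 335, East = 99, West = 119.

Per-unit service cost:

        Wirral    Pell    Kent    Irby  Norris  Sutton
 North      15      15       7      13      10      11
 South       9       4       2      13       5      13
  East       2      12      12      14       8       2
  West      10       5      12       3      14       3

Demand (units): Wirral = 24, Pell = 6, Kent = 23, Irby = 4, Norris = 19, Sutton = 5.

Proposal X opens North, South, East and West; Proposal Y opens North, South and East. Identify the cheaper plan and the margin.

Proposal Y is cheaper by 79.

Proposal X: {North, South, East, West}: Wirral→East 2·24=48, Pell→South 4·6=24, Kent→South 2·23=46, Irby→West 3·4=12, Norris→South 5·19=95, Sutton→East 2·5=10. Service 235; fixed 678; total 913.
Proposal Y: {North, South, East}: Wirral→East 2·24=48, Pell→South 4·6=24, Kent→South 2·23=46, Irby→North 13·4=52, Norris→South 5·19=95, Sutton→East 2·5=10. Service 275; fixed 559; total 834.
Difference: |913 − 834| = 79.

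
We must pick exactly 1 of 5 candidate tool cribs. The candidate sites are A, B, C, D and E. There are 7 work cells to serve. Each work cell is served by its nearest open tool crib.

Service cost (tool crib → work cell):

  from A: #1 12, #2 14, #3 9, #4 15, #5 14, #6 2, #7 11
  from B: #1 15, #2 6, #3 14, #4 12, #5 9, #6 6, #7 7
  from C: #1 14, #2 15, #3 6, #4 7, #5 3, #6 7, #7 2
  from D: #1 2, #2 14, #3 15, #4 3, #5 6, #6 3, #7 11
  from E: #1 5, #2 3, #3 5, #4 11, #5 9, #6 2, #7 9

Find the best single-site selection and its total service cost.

With exactly 1 open, each work cell uses its cheapest among the chosen.
{E}: #1→E 5, #2→E 3, #3→E 5, #4→E 11, #5→E 9, #6→E 2, #7→E 9. Service cost 44.
{C}: service cost 54
{D}: service cost 54
Among all 5 size-1 choices, {E} is lowest.

Choose E only; total service cost 44.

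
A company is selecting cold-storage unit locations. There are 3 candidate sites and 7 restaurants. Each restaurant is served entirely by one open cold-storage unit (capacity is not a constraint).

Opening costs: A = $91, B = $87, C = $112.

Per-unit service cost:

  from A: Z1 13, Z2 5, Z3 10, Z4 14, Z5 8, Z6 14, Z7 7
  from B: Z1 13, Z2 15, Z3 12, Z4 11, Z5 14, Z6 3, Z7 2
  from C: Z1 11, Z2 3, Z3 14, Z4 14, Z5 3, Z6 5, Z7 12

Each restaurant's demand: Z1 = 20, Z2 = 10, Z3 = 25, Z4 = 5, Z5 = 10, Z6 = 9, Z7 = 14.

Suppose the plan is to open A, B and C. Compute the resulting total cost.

Each restaurant is assigned to its cheapest site among the open ones.
{A, B, C}: Z1→C 11·20=220, Z2→C 3·10=30, Z3→A 10·25=250, Z4→B 11·5=55, Z5→C 3·10=30, Z6→B 3·9=27, Z7→B 2·14=28. Service 640; fixed 290; total 930.

Total cost: 930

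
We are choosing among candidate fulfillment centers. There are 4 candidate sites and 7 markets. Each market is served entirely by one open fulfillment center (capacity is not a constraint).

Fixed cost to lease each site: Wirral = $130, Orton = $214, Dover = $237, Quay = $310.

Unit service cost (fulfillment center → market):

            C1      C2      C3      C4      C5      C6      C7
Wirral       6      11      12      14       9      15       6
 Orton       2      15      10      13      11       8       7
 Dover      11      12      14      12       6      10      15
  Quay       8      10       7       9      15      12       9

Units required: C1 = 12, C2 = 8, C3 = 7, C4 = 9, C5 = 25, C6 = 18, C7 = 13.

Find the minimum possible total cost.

Minimum total cost: 1055

For any fixed open set, each market goes to its cheapest open site; total = fixed + service.
{Orton}: C1→Orton 2·12=24, C2→Orton 15·8=120, C3→Orton 10·7=70, C4→Orton 13·9=117, C5→Orton 11·25=275, C6→Orton 8·18=144, C7→Orton 7·13=91. Service 841; fixed 214; total 1055.
{Wirral}: service 943 + fixed 130 = 1073
{Wirral, Orton}: C1→Orton 2·12=24, C2→Wirral 11·8=88, C3→Orton 10·7=70, C4→Orton 13·9=117, C5→Wirral 9·25=225, C6→Orton 8·18=144, C7→Wirral 6·13=78. Service 746; fixed 344; total 1090.
{Wirral, Orton, Dover, Quay}: C1→Orton 2·12=24, C2→Quay 10·8=80, C3→Quay 7·7=49, C4→Quay 9·9=81, C5→Dover 6·25=150, C6→Orton 8·18=144, C7→Wirral 6·13=78. Service 606; fixed 891; total 1497.
(All 15 nonempty subsets were checked; Orton only is lowest.)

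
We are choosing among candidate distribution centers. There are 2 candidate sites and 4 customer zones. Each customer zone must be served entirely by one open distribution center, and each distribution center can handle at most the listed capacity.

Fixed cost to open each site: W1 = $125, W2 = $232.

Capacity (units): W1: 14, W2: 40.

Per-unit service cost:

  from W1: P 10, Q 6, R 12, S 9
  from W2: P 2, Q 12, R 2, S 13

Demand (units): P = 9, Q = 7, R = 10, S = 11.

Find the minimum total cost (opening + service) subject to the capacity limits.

Minimum total cost: 497

Open {W2}: P→W2 2·9=18, Q→W2 12·7=84, R→W2 2·10=20, S→W2 13·11=143.
Loads: W2 carries 37/40. Service 265; fixed 232; total 497.
Next best feasible plan costs 578.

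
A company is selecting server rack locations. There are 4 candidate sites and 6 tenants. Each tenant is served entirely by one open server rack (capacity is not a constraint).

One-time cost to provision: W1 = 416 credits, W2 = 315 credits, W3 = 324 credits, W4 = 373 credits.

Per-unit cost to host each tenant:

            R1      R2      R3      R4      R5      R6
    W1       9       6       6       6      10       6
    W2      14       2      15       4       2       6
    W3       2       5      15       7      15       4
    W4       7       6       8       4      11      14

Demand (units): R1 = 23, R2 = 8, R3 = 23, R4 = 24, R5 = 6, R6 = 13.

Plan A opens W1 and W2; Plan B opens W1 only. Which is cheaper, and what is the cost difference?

Plan B is cheaper by 187.

Plan A: {W1, W2}: R1→W1 9·23=207, R2→W2 2·8=16, R3→W1 6·23=138, R4→W2 4·24=96, R5→W2 2·6=12, R6→W1 6·13=78. Service 547; fixed 731; total 1278.
Plan B: {W1}: R1→W1 9·23=207, R2→W1 6·8=48, R3→W1 6·23=138, R4→W1 6·24=144, R5→W1 10·6=60, R6→W1 6·13=78. Service 675; fixed 416; total 1091.
Difference: |1278 − 1091| = 187.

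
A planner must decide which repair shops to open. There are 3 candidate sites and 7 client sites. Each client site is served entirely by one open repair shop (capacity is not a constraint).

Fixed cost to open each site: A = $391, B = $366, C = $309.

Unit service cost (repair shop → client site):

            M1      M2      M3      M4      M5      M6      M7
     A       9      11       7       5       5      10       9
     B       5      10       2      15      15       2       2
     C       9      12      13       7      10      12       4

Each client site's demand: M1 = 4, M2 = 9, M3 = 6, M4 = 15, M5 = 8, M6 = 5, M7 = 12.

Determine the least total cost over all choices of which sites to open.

Minimum total cost: 824

For any fixed open set, each client site goes to its cheapest open site; total = fixed + service.
{C}: M1→C 9·4=36, M2→C 12·9=108, M3→C 13·6=78, M4→C 7·15=105, M5→C 10·8=80, M6→C 12·5=60, M7→C 4·12=48. Service 515; fixed 309; total 824.
{A}: M1→A 9·4=36, M2→A 11·9=99, M3→A 7·6=42, M4→A 5·15=75, M5→A 5·8=40, M6→A 10·5=50, M7→A 9·12=108. Service 450; fixed 391; total 841.
{B}: service 501 + fixed 366 = 867
{A, B, C}: M1→B 5·4=20, M2→B 10·9=90, M3→B 2·6=12, M4→A 5·15=75, M5→A 5·8=40, M6→B 2·5=10, M7→B 2·12=24. Service 271; fixed 1066; total 1337.
No other subset beats 824.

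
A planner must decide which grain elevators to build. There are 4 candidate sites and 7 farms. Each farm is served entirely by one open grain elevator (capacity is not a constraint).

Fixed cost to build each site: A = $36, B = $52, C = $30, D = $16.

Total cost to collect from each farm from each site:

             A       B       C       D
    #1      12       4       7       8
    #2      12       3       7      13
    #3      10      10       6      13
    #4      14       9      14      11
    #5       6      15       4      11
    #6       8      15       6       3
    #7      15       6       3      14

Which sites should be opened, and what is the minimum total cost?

For any fixed open set, each farm goes to its cheapest open site; total = fixed + service.
{C}: #1→C 7, #2→C 7, #3→C 6, #4→C 14, #5→C 4, #6→C 6, #7→C 3. Service 47; fixed 30; total 77.
{C, D}: #1→C 7, #2→C 7, #3→C 6, #4→D 11, #5→C 4, #6→D 3, #7→C 3. Service 41; fixed 46; total 87.
{D}: service 73 + fixed 16 = 89
{A, B, C, D}: service 32 + fixed 134 = 166
No other subset beats 77.

Open C only; minimum total cost 77.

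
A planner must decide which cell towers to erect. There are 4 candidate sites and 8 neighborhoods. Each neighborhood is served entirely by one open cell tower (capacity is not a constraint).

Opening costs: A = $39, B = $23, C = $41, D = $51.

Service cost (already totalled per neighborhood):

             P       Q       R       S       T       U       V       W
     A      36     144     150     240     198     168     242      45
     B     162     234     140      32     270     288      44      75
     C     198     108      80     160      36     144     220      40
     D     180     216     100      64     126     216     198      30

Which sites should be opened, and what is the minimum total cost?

Open A, B and C; minimum total cost 623.

For any fixed open set, each neighborhood goes to its cheapest open site; total = fixed + service.
{A, B, C}: P→A 36, Q→C 108, R→C 80, S→B 32, T→C 36, U→C 144, V→B 44, W→C 40. Service 520; fixed 103; total 623.
{A, B, C, D}: P→A 36, Q→C 108, R→C 80, S→B 32, T→C 36, U→C 144, V→B 44, W→D 30. Service 510; fixed 154; total 664.
{B, C}: P→B 162, Q→C 108, R→C 80, S→B 32, T→C 36, U→C 144, V→B 44, W→C 40. Service 646; fixed 64; total 710.
{B}: P→B 162, Q→B 234, R→B 140, S→B 32, T→B 270, U→B 288, V→B 44, W→B 75. Service 1245; fixed 23; total 1268.
(All 15 nonempty subsets were checked; A, B and C is lowest.)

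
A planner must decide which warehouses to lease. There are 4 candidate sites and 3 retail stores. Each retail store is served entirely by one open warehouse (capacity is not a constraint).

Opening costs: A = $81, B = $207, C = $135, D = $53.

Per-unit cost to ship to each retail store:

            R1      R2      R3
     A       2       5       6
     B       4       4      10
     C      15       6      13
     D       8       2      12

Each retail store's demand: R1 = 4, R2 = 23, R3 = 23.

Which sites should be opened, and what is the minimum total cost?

For any fixed open set, each retail store goes to its cheapest open site; total = fixed + service.
{A, D}: R1→A 2·4=8, R2→D 2·23=46, R3→A 6·23=138. Service 192; fixed 134; total 326.
{A}: R1→A 2·4=8, R2→A 5·23=115, R3→A 6·23=138. Service 261; fixed 81; total 342.
{D}: service 354 + fixed 53 = 407
{A, B, C, D}: R1→A 2·4=8, R2→D 2·23=46, R3→A 6·23=138. Service 192; fixed 476; total 668.
(All 15 nonempty subsets were checked; A and D is lowest.)

Open A and D; minimum total cost 326.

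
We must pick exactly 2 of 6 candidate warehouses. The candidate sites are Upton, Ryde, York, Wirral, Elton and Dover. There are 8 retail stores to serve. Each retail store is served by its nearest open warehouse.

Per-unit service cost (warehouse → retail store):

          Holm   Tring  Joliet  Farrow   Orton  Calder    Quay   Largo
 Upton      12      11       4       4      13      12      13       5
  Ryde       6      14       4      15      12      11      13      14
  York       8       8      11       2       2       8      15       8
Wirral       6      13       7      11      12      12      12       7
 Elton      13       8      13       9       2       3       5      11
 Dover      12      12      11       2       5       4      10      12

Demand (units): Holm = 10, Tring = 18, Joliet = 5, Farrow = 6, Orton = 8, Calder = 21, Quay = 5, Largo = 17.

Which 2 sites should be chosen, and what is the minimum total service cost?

Choose Upton and Elton; total service cost 497.

With exactly 2 open, each retail store uses its cheapest among the chosen.
{Upton, Elton}: Holm→Upton 12·10=120, Tring→Elton 8·18=144, Joliet→Upton 4·5=20, Farrow→Upton 4·6=24, Orton→Elton 2·8=16, Calder→Elton 3·21=63, Quay→Elton 5·5=25, Largo→Upton 5·17=85. Service cost 497.
{Wirral, Elton}: service cost 516
{York, Elton}: service cost 531
Among all 15 size-2 choices, {Upton, Elton} is lowest.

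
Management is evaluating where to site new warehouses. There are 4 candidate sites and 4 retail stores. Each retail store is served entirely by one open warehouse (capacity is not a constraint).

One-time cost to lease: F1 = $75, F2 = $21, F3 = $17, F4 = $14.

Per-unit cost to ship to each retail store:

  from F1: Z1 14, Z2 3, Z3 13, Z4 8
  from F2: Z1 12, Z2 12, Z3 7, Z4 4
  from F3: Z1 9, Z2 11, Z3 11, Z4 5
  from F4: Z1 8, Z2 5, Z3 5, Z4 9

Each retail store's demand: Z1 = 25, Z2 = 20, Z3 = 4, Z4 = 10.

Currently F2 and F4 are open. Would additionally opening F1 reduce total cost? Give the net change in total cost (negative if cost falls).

No — net change +35 (cost rises by 35).

Current service cost with {F2, F4}: 360.
Adding F1: each retail store re-picks its cheapest; new service cost 320, saving 40.
Extra fixed cost: 75. Net change = 75 − 40 = 35.
(Totals: 395 → 430.)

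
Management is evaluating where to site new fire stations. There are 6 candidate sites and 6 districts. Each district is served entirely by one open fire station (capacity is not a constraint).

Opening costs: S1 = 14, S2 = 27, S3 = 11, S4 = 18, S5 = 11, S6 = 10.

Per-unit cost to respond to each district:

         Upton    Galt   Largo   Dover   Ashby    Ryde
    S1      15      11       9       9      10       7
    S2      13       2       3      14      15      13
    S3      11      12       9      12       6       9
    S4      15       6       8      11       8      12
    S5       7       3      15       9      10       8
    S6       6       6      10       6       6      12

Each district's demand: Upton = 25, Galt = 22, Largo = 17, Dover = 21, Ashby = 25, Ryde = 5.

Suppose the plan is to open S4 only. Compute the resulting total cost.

Total cost: 1152

Each district is assigned to its cheapest site among the open ones.
{S4}: Upton→S4 15·25=375, Galt→S4 6·22=132, Largo→S4 8·17=136, Dover→S4 11·21=231, Ashby→S4 8·25=200, Ryde→S4 12·5=60. Service 1134; fixed 18; total 1152.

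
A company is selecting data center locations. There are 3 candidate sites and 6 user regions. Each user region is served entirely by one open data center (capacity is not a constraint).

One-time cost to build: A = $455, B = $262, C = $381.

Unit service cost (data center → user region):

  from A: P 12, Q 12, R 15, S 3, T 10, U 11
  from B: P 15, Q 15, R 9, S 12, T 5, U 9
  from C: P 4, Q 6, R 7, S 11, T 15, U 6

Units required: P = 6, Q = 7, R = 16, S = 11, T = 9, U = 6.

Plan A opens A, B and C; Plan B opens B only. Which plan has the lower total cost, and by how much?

Plan B is cheaper by 558.

Plan A: {A, B, C}: P→C 4·6=24, Q→C 6·7=42, R→C 7·16=112, S→A 3·11=33, T→B 5·9=45, U→C 6·6=36. Service 292; fixed 1098; total 1390.
Plan B: {B}: P→B 15·6=90, Q→B 15·7=105, R→B 9·16=144, S→B 12·11=132, T→B 5·9=45, U→B 9·6=54. Service 570; fixed 262; total 832.
Difference: |1390 − 832| = 558.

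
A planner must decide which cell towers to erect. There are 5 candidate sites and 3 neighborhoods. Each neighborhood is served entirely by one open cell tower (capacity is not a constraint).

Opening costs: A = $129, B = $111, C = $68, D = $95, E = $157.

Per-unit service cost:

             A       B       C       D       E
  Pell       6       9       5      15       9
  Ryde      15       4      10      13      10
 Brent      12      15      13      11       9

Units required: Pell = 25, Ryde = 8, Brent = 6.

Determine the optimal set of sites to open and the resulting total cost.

For any fixed open set, each neighborhood goes to its cheapest open site; total = fixed + service.
{C}: Pell→C 5·25=125, Ryde→C 10·8=80, Brent→C 13·6=78. Service 283; fixed 68; total 351.
{B, C}: service 235 + fixed 179 = 414
{C, D}: Pell→C 5·25=125, Ryde→C 10·8=80, Brent→D 11·6=66. Service 271; fixed 163; total 434.
{A, B, C, D, E}: service 211 + fixed 560 = 771
No other subset beats 351.

Open C only; minimum total cost 351.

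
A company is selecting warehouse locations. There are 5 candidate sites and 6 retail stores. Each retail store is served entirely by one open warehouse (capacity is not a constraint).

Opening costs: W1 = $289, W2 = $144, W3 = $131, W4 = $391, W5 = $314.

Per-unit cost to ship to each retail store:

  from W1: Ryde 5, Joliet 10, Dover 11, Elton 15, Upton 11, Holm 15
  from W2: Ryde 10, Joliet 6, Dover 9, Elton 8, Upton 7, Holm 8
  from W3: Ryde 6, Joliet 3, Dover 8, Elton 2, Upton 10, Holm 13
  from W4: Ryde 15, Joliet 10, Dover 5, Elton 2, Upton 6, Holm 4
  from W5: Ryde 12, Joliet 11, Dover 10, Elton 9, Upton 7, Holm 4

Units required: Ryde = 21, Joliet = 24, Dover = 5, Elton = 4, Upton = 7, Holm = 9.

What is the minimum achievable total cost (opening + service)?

For any fixed open set, each retail store goes to its cheapest open site; total = fixed + service.
{W3}: Ryde→W3 6·21=126, Joliet→W3 3·24=72, Dover→W3 8·5=40, Elton→W3 2·4=8, Upton→W3 10·7=70, Holm→W3 13·9=117. Service 433; fixed 131; total 564.
{W2, W3}: service 367 + fixed 275 = 642
{W2}: service 552 + fixed 144 = 696
{W1, W2, W3, W4, W5}: Ryde→W1 5·21=105, Joliet→W3 3·24=72, Dover→W4 5·5=25, Elton→W3 2·4=8, Upton→W4 6·7=42, Holm→W4 4·9=36. Service 288; fixed 1269; total 1557.
No other subset beats 564.

Minimum total cost: 564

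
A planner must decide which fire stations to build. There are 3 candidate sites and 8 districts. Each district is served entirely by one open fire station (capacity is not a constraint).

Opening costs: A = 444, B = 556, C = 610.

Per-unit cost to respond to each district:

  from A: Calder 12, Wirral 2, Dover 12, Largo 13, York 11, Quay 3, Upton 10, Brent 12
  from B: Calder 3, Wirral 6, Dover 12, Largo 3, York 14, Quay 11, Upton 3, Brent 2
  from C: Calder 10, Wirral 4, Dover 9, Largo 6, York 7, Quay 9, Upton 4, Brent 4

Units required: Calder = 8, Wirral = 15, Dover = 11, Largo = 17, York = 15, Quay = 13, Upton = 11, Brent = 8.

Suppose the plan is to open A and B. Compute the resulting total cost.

Each district is assigned to its cheapest site among the open ones.
{A, B}: Calder→B 3·8=24, Wirral→A 2·15=30, Dover→A 12·11=132, Largo→B 3·17=51, York→A 11·15=165, Quay→A 3·13=39, Upton→B 3·11=33, Brent→B 2·8=16. Service 490; fixed 1000; total 1490.

Total cost: 1490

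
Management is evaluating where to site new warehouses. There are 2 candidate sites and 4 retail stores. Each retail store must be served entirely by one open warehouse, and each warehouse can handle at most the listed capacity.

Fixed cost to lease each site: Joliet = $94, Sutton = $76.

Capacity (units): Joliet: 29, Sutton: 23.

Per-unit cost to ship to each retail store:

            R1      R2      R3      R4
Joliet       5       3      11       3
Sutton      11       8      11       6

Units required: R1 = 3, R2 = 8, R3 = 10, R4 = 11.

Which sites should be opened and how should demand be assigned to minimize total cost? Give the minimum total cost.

Minimum total cost: 352

Open {Joliet, Sutton}: R1→Joliet 5·3=15, R2→Joliet 3·8=24, R3→Sutton 11·10=110, R4→Joliet 3·11=33.
Loads: Joliet carries 22/29, Sutton carries 10/23. Service 182; fixed 170; total 352.
Next best feasible plan costs 370.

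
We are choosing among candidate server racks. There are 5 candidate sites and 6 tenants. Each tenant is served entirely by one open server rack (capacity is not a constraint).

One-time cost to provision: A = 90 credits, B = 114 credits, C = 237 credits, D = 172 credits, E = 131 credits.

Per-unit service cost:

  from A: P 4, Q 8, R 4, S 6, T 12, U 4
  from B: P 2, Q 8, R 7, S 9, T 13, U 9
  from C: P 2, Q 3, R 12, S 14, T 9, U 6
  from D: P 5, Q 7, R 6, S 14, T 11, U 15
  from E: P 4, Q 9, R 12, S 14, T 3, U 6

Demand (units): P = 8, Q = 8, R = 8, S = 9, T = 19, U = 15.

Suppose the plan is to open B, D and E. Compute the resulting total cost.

Each tenant is assigned to its cheapest site among the open ones.
{B, D, E}: P→B 2·8=16, Q→D 7·8=56, R→D 6·8=48, S→B 9·9=81, T→E 3·19=57, U→E 6·15=90. Service 348; fixed 417; total 765.

Total cost: 765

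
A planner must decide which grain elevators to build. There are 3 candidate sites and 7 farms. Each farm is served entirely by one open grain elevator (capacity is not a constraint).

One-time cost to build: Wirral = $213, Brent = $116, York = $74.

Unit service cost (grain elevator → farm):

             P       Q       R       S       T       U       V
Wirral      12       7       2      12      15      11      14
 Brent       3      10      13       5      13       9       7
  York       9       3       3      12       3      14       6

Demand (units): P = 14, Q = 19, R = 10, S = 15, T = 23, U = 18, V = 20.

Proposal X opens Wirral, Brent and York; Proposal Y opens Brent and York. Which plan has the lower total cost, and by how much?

Proposal X: {Wirral, Brent, York}: P→Brent 3·14=42, Q→York 3·19=57, R→Wirral 2·10=20, S→Brent 5·15=75, T→York 3·23=69, U→Brent 9·18=162, V→York 6·20=120. Service 545; fixed 403; total 948.
Proposal Y: {Brent, York}: P→Brent 3·14=42, Q→York 3·19=57, R→York 3·10=30, S→Brent 5·15=75, T→York 3·23=69, U→Brent 9·18=162, V→York 6·20=120. Service 555; fixed 190; total 745.
Difference: |948 − 745| = 203.

Proposal Y is cheaper by 203.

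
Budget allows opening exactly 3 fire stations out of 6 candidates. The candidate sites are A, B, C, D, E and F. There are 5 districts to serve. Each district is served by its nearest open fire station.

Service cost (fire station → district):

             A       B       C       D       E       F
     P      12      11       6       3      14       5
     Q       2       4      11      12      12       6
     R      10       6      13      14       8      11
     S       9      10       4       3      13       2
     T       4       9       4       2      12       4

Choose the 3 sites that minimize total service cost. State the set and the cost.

With exactly 3 open, each district uses its cheapest among the chosen.
{A, B, D}: P→D 3, Q→A 2, R→B 6, S→D 3, T→D 2. Service cost 16.
{B, D, F}: service cost 17
{A, D, E}: service cost 18
Among all 20 size-3 choices, {A, B, D} is lowest.

Choose A, B and D; total service cost 16.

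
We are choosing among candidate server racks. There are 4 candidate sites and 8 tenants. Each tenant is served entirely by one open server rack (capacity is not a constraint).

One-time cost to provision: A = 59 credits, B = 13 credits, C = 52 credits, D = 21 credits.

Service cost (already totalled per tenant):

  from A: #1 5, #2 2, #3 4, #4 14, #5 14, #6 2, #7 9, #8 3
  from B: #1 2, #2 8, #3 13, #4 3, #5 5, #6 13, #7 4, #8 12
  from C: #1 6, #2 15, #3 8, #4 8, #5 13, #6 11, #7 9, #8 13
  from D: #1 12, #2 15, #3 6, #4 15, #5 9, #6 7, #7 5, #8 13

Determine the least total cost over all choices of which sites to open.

Minimum total cost: 73

For any fixed open set, each tenant goes to its cheapest open site; total = fixed + service.
{B}: #1→B 2, #2→B 8, #3→B 13, #4→B 3, #5→B 5, #6→B 13, #7→B 4, #8→B 12. Service 60; fixed 13; total 73.
{B, D}: service 47 + fixed 34 = 81
{A, B}: #1→B 2, #2→A 2, #3→A 4, #4→B 3, #5→B 5, #6→A 2, #7→B 4, #8→A 3. Service 25; fixed 72; total 97.
{A, B, C, D}: #1→B 2, #2→A 2, #3→A 4, #4→B 3, #5→B 5, #6→A 2, #7→B 4, #8→A 3. Service 25; fixed 145; total 170.
No other subset beats 73.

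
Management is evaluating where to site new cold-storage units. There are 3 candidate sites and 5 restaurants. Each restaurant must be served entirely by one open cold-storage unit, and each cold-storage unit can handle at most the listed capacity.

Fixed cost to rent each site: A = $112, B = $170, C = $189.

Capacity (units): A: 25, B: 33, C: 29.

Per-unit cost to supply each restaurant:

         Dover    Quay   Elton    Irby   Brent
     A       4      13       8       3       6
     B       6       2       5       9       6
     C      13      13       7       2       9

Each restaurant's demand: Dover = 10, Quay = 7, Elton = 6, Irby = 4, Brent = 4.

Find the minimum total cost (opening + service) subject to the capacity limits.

Minimum total cost: 334

Open {B}: Dover→B 6·10=60, Quay→B 2·7=14, Elton→B 5·6=30, Irby→B 9·4=36, Brent→B 6·4=24.
Loads: B carries 31/33. Service 164; fixed 170; total 334.
Next best feasible plan costs 402.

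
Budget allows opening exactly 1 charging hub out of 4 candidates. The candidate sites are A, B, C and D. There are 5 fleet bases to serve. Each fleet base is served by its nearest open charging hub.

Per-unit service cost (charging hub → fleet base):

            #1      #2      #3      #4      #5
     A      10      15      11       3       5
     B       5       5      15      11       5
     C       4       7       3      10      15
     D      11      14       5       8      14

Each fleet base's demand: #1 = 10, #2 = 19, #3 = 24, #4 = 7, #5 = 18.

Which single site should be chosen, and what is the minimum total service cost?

With exactly 1 open, each fleet base uses its cheapest among the chosen.
{C}: #1→C 4·10=40, #2→C 7·19=133, #3→C 3·24=72, #4→C 10·7=70, #5→C 15·18=270. Service cost 585.
{B}: service cost 672
{A}: service cost 760
Among all 4 size-1 choices, {C} is lowest.

Choose C only; total service cost 585.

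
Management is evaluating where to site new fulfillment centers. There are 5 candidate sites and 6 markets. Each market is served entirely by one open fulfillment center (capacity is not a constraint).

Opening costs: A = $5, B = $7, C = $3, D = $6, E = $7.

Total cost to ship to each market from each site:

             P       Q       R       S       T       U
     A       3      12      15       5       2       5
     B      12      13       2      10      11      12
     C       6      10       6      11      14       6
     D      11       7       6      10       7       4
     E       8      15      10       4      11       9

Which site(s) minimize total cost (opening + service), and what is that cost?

For any fixed open set, each market goes to its cheapest open site; total = fixed + service.
{A, D}: P→A 3, Q→D 7, R→D 6, S→A 5, T→A 2, U→D 4. Service 27; fixed 11; total 38.
{A, C}: service 31 + fixed 8 = 39
{A, B}: service 29 + fixed 12 = 41
{A, B, C, D, E}: P→A 3, Q→D 7, R→B 2, S→E 4, T→A 2, U→D 4. Service 22; fixed 28; total 50.
No other subset beats 38.

Open A and D; minimum total cost 38.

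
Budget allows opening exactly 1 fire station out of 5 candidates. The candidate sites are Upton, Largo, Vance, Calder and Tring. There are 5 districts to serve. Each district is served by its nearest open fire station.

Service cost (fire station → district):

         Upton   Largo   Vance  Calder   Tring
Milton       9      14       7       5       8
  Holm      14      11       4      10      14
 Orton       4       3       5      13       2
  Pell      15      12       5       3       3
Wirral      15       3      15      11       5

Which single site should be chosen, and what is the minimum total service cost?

Choose Tring only; total service cost 32.

With exactly 1 open, each district uses its cheapest among the chosen.
{Tring}: Milton→Tring 8, Holm→Tring 14, Orton→Tring 2, Pell→Tring 3, Wirral→Tring 5. Service cost 32.
{Vance}: service cost 36
{Calder}: service cost 42
Among all 5 size-1 choices, {Tring} is lowest.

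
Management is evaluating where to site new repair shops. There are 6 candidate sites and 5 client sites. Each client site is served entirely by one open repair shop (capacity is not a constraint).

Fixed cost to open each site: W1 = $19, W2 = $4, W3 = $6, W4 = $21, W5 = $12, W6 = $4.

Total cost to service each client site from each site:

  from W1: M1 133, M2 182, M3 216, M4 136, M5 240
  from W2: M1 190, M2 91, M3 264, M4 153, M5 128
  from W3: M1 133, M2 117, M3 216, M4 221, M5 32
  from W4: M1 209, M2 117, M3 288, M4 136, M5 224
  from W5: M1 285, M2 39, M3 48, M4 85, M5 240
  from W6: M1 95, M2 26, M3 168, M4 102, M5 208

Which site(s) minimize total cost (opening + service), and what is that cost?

Open W3, W5 and W6; minimum total cost 308.

For any fixed open set, each client site goes to its cheapest open site; total = fixed + service.
{W3, W5, W6}: M1→W6 95, M2→W6 26, M3→W5 48, M4→W5 85, M5→W3 32. Service 286; fixed 22; total 308.
{W2, W3, W5, W6}: service 286 + fixed 26 = 312
{W1, W3, W5, W6}: service 286 + fixed 41 = 327
{W1, W2, W3, W4, W5, W6}: service 286 + fixed 66 = 352
No other subset beats 308.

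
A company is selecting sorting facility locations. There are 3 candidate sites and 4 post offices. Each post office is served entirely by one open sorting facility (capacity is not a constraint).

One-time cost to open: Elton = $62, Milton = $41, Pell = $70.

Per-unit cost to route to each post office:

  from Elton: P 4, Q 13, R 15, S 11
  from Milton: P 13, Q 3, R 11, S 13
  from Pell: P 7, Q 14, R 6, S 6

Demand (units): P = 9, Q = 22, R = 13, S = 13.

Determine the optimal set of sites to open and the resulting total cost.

Open Milton and Pell; minimum total cost 396.

For any fixed open set, each post office goes to its cheapest open site; total = fixed + service.
{Milton, Pell}: P→Pell 7·9=63, Q→Milton 3·22=66, R→Pell 6·13=78, S→Pell 6·13=78. Service 285; fixed 111; total 396.
{Elton, Milton, Pell}: P→Elton 4·9=36, Q→Milton 3·22=66, R→Pell 6·13=78, S→Pell 6·13=78. Service 258; fixed 173; total 431.
{Elton, Milton}: P→Elton 4·9=36, Q→Milton 3·22=66, R→Milton 11·13=143, S→Elton 11·13=143. Service 388; fixed 103; total 491.
{Milton}: service 495 + fixed 41 = 536
No other subset beats 396.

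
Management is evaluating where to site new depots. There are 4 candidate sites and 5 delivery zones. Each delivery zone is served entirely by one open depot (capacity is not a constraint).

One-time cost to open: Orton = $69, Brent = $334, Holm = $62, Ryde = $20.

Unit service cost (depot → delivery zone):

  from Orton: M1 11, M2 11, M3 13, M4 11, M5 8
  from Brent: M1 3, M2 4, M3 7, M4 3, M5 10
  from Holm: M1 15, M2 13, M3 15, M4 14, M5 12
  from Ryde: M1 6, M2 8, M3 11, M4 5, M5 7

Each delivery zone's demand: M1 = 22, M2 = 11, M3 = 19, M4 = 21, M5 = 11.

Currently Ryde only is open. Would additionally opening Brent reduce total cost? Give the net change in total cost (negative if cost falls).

No — net change +106 (cost rises by 106).

Current service cost with {Ryde}: 611.
Adding Brent: each delivery zone re-picks its cheapest; new service cost 383, saving 228.
Extra fixed cost: 334. Net change = 334 − 228 = 106.
(Totals: 631 → 737.)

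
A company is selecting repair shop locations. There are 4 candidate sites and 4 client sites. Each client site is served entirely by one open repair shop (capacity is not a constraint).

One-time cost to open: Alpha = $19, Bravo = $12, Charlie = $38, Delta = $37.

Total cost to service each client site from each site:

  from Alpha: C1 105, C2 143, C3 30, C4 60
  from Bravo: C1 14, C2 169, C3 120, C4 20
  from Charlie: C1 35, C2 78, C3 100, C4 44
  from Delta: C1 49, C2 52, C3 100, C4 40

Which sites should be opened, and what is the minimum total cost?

For any fixed open set, each client site goes to its cheapest open site; total = fixed + service.
{Alpha, Bravo, Delta}: C1→Bravo 14, C2→Delta 52, C3→Alpha 30, C4→Bravo 20. Service 116; fixed 68; total 184.
{Alpha, Bravo, Charlie}: service 142 + fixed 69 = 211
{Alpha, Bravo, Charlie, Delta}: service 116 + fixed 106 = 222
{Bravo}: service 323 + fixed 12 = 335
No other subset beats 184.

Open Alpha, Bravo and Delta; minimum total cost 184.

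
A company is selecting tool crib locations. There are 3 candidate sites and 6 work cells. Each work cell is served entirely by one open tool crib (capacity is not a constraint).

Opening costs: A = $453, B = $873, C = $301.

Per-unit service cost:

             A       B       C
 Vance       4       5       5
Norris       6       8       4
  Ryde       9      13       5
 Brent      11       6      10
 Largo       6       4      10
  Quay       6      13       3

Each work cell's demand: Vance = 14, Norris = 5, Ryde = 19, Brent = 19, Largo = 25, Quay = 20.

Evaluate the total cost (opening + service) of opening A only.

Total cost: 1189

Each work cell is assigned to its cheapest site among the open ones.
{A}: Vance→A 4·14=56, Norris→A 6·5=30, Ryde→A 9·19=171, Brent→A 11·19=209, Largo→A 6·25=150, Quay→A 6·20=120. Service 736; fixed 453; total 1189.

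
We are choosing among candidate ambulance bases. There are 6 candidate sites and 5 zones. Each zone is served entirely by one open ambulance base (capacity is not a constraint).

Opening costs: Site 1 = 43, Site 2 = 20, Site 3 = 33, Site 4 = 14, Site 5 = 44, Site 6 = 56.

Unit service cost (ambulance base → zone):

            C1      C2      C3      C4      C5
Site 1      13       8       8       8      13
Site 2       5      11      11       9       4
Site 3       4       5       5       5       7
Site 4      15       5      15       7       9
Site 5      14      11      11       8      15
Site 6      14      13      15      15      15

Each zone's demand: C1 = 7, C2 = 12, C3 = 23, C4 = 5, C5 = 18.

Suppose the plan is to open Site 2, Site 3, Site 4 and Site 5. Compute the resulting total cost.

Each zone is assigned to its cheapest site among the open ones.
{Site 2, Site 3, Site 4, Site 5}: C1→Site 3 4·7=28, C2→Site 3 5·12=60, C3→Site 3 5·23=115, C4→Site 3 5·5=25, C5→Site 2 4·18=72. Service 300; fixed 111; total 411.

Total cost: 411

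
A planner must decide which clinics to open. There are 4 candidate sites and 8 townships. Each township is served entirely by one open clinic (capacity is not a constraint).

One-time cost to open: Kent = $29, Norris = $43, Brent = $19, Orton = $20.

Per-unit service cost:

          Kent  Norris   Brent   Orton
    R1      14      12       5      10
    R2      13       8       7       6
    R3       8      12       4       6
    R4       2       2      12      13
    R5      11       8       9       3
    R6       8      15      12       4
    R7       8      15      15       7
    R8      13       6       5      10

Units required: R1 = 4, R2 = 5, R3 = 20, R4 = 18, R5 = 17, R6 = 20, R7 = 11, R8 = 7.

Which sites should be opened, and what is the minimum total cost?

Open Kent, Brent and Orton; minimum total cost 477.

For any fixed open set, each township goes to its cheapest open site; total = fixed + service.
{Kent, Brent, Orton}: R1→Brent 5·4=20, R2→Orton 6·5=30, R3→Brent 4·20=80, R4→Kent 2·18=36, R5→Orton 3·17=51, R6→Orton 4·20=80, R7→Orton 7·11=77, R8→Brent 5·7=35. Service 409; fixed 68; total 477.
{Norris, Brent, Orton}: R1→Brent 5·4=20, R2→Orton 6·5=30, R3→Brent 4·20=80, R4→Norris 2·18=36, R5→Orton 3·17=51, R6→Orton 4·20=80, R7→Orton 7·11=77, R8→Brent 5·7=35. Service 409; fixed 82; total 491.
{Kent, Norris, Brent, Orton}: service 409 + fixed 111 = 520
{Brent}: service 944 + fixed 19 = 963
(All 15 nonempty subsets were checked; Kent, Brent and Orton is lowest.)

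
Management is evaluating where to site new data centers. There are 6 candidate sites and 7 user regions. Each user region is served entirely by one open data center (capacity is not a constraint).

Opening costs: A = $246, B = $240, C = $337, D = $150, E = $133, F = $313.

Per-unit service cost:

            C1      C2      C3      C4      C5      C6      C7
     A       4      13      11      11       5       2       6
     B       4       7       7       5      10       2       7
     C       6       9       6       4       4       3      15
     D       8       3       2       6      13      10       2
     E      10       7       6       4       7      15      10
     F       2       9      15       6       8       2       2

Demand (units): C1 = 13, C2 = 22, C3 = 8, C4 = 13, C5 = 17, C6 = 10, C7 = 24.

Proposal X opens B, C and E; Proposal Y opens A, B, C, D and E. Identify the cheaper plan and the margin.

Proposal X: {B, C, E}: C1→B 4·13=52, C2→B 7·22=154, C3→C 6·8=48, C4→C 4·13=52, C5→C 4·17=68, C6→B 2·10=20, C7→B 7·24=168. Service 562; fixed 710; total 1272.
Proposal Y: {A, B, C, D, E}: C1→A 4·13=52, C2→D 3·22=66, C3→D 2·8=16, C4→C 4·13=52, C5→C 4·17=68, C6→A 2·10=20, C7→D 2·24=48. Service 322; fixed 1106; total 1428.
Difference: |1272 − 1428| = 156.

Proposal X is cheaper by 156.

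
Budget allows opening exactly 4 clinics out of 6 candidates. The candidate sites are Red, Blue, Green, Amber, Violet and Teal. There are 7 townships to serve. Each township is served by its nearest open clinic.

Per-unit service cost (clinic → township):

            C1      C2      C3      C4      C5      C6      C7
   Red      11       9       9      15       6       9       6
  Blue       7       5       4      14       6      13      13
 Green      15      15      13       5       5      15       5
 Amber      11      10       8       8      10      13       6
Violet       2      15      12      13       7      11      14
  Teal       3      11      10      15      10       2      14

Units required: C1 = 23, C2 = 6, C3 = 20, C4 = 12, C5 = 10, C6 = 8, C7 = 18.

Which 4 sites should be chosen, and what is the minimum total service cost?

With exactly 4 open, each township uses its cheapest among the chosen.
{Blue, Green, Violet, Teal}: C1→Violet 2·23=46, C2→Blue 5·6=30, C3→Blue 4·20=80, C4→Green 5·12=60, C5→Green 5·10=50, C6→Teal 2·8=16, C7→Green 5·18=90. Service cost 372.
{Red, Blue, Green, Teal}: service cost 395
{Blue, Green, Amber, Teal}: service cost 395
Among all 15 size-4 choices, {Blue, Green, Violet, Teal} is lowest.

Choose Blue, Green, Violet and Teal; total service cost 372.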